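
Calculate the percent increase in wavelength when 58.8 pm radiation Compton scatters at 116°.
5.9353%

Calculate the Compton shift:
Δλ = λ_C(1 - cos(116°))
Δλ = 2.4263 × (1 - cos(116°))
Δλ = 2.4263 × 1.4384
Δλ = 3.4899 pm

Percentage change:
(Δλ/λ₀) × 100 = (3.4899/58.8) × 100
= 5.9353%

(Intermediate values are shown rounded; full precision is carried through to the final answer.)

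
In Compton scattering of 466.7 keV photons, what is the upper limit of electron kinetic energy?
301.5910 keV

Maximum energy transfer occurs at θ = 180° (backscattering).

Initial photon: E₀ = 466.7 keV → λ₀ = 2.6566 pm

Maximum Compton shift (at 180°):
Δλ_max = 2λ_C = 2 × 2.4263 = 4.8526 pm

Final wavelength:
λ' = 2.6566 + 4.8526 = 7.5092 pm

Minimum photon energy (maximum energy to electron):
E'_min = hc/λ' = 165.1090 keV

Maximum electron kinetic energy:
K_max = E₀ - E'_min = 466.7000 - 165.1090 = 301.5910 keV

(Intermediate values are shown rounded; full precision is carried through to the final answer.)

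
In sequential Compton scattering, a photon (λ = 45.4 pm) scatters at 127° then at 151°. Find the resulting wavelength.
53.8349 pm

Apply Compton shift twice:

First scattering at θ₁ = 127°:
Δλ₁ = λ_C(1 - cos(127°))
Δλ₁ = 2.4263 × 1.6018
Δλ₁ = 3.8865 pm

After first scattering:
λ₁ = 45.4 + 3.8865 = 49.2865 pm

Second scattering at θ₂ = 151°:
Δλ₂ = λ_C(1 - cos(151°))
Δλ₂ = 2.4263 × 1.8746
Δλ₂ = 4.5484 pm

Final wavelength:
λ₂ = 49.2865 + 4.5484 = 53.8349 pm

Total shift: Δλ_total = 3.8865 + 4.5484 = 8.4349 pm

(Intermediate values are shown rounded; full precision is carried through to the final answer.)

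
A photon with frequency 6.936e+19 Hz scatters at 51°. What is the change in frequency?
1.195e+19 Hz (decrease)

Convert frequency to wavelength (c = 299792458 m/s):
λ₀ = c/f₀ = 299792458/6.936e+19 = 4.3222673e-12 m = 4.3223 pm

Calculate Compton shift:
Δλ = λ_C(1 - cos(51°)) = 0.8994 pm

Final wavelength:
λ' = λ₀ + Δλ = 4.3223 + 0.8994 = 5.2217 pm

Final frequency:
f' = c/λ' = 299792458/5.2216510e-12 = 5.7413346e+19 Hz

Frequency shift (decrease):
Δf = f₀ - f' = 6.936e+19 - 5.7413346e+19 = 1.195e+19 Hz

(Intermediate values are shown rounded; full precision is carried through to the final answer.)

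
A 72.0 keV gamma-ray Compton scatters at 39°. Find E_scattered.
69.8080 keV

First convert energy to wavelength:
λ = hc/E, with hc ≈ 1239.842 keV·pm (i.e. 1239.842 eV·nm)

For E = 72.0 keV = 72000 eV:
λ = 1239.842 keV·pm / 72.0 keV
λ = 17.2200 pm

Calculate the Compton shift:
Δλ = λ_C(1 - cos(39°)) = 2.4263 × 0.2229
Δλ = 0.5407 pm

Final wavelength:
λ' = 17.2200 + 0.5407 = 17.7607 pm

Final energy:
E' = hc/λ' = 1239.842 / 17.7607 = 69.8080 keV

(Intermediate values are shown rounded; full precision is carried through to the final answer.)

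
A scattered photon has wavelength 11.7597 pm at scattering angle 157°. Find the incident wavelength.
7.1000 pm

From λ' = λ + Δλ, we have λ = λ' - Δλ

First calculate the Compton shift:
Δλ = λ_C(1 - cos θ)
Δλ = 2.4263 × (1 - cos(157°))
Δλ = 2.4263 × 1.9205
Δλ = 4.6597 pm

Initial wavelength:
λ = λ' - Δλ
λ = 11.7597 - 4.6597
λ = 7.1000 pm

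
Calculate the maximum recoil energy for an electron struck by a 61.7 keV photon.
12.0016 keV

Maximum energy transfer occurs at θ = 180° (backscattering).

Initial photon: E₀ = 61.7 keV → λ₀ = 20.0947 pm

Maximum Compton shift (at 180°):
Δλ_max = 2λ_C = 2 × 2.4263 = 4.8526 pm

Final wavelength:
λ' = 20.0947 + 4.8526 = 24.9473 pm

Minimum photon energy (maximum energy to electron):
E'_min = hc/λ' = 49.6984 keV

Maximum electron kinetic energy:
K_max = E₀ - E'_min = 61.7000 - 49.6984 = 12.0016 keV

(Intermediate values are shown rounded; full precision is carried through to the final answer.)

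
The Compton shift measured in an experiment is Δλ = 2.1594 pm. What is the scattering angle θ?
83.68°

From the Compton formula Δλ = λ_C(1 - cos θ), we can solve for θ:

cos θ = 1 - Δλ/λ_C

Given:
- Δλ = 2.1594 pm
- λ_C = h/(m_e·c) ≈ 2.42631024 pm

cos θ = 1 - 2.1594/2.42631024
cos θ = 1 - 0.889993
cos θ = 0.110007

θ = arccos(0.110007)
θ = 83.68°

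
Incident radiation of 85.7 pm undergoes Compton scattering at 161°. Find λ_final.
90.4204 pm

Using the Compton scattering formula:
λ' = λ + Δλ = λ + λ_C(1 - cos θ)

Given:
- Initial wavelength λ = 85.7 pm
- Scattering angle θ = 161°
- Compton wavelength λ_C ≈ 2.4263 pm

Calculate the shift:
Δλ = 2.4263 × (1 - cos(161°))
Δλ = 2.4263 × 1.9455
Δλ = 4.7204 pm

Final wavelength:
λ' = 85.7 + 4.7204 = 90.4204 pm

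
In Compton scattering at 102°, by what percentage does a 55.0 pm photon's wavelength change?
5.3287%

Calculate the Compton shift:
Δλ = λ_C(1 - cos(102°))
Δλ = 2.4263 × (1 - cos(102°))
Δλ = 2.4263 × 1.2079
Δλ = 2.9308 pm

Percentage change:
(Δλ/λ₀) × 100 = (2.9308/55.0) × 100
= 5.3287%

(Intermediate values are shown rounded; full precision is carried through to the final answer.)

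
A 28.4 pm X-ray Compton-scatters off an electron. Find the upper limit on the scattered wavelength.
33.2526 pm (at θ = 180°)

The Compton shift is Δλ = λ_C(1 − cos θ).

Since cos θ ranges from −1 to 1, the factor (1 − cos θ) ranges from 0 to 2; the maximum shift occurs at θ = 180° (backscattering):
Δλ_max = 2λ_C = 2 × 2.4263 pm = 4.8526 pm

Maximum scattered wavelength:
λ'_max = λ₀ + Δλ_max = 28.4 + 4.8526 = 33.2526 pm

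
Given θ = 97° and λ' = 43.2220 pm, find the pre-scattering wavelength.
40.5000 pm

From λ' = λ + Δλ, we have λ = λ' - Δλ

First calculate the Compton shift:
Δλ = λ_C(1 - cos θ)
Δλ = 2.4263 × (1 - cos(97°))
Δλ = 2.4263 × 1.1219
Δλ = 2.7220 pm

Initial wavelength:
λ = λ' - Δλ
λ = 43.2220 - 2.7220
λ = 40.5000 pm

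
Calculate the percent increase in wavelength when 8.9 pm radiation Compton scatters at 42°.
7.0024%

Calculate the Compton shift:
Δλ = λ_C(1 - cos(42°))
Δλ = 2.4263 × (1 - cos(42°))
Δλ = 2.4263 × 0.2569
Δλ = 0.6232 pm

Percentage change:
(Δλ/λ₀) × 100 = (0.6232/8.9) × 100
= 7.0024%

(Intermediate values are shown rounded; full precision is carried through to the final answer.)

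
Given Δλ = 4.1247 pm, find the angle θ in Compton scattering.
134.43°

From the Compton formula Δλ = λ_C(1 - cos θ), we can solve for θ:

cos θ = 1 - Δλ/λ_C

Given:
- Δλ = 4.1247 pm
- λ_C = h/(m_e·c) ≈ 2.42631024 pm

cos θ = 1 - 4.1247/2.42631024
cos θ = 1 - 1.699989
cos θ = -0.699989

θ = arccos(-0.699989)
θ = 134.43°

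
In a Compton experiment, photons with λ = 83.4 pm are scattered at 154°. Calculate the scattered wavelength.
88.0071 pm

Using the Compton scattering formula:
λ' = λ + Δλ = λ + λ_C(1 - cos θ)

Given:
- Initial wavelength λ = 83.4 pm
- Scattering angle θ = 154°
- Compton wavelength λ_C ≈ 2.4263 pm

Calculate the shift:
Δλ = 2.4263 × (1 - cos(154°))
Δλ = 2.4263 × 1.8988
Δλ = 4.6071 pm

Final wavelength:
λ' = 83.4 + 4.6071 = 88.0071 pm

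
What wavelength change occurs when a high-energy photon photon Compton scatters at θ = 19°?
0.1322 pm

Using the Compton scattering formula:
Δλ = λ_C(1 - cos θ)

where λ_C = h/(m_e·c) ≈ 2.4263 pm is the Compton wavelength of an electron.

For θ = 19°:
cos(19°) = 0.9455
1 - cos(19°) = 0.0545

Δλ = 2.4263 × 0.0545
Δλ = 0.1322 pm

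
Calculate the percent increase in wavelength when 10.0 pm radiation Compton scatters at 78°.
19.2185%

Calculate the Compton shift:
Δλ = λ_C(1 - cos(78°))
Δλ = 2.4263 × (1 - cos(78°))
Δλ = 2.4263 × 0.7921
Δλ = 1.9219 pm

Percentage change:
(Δλ/λ₀) × 100 = (1.9219/10.0) × 100
= 19.2185%

(Intermediate values are shown rounded; full precision is carried through to the final answer.)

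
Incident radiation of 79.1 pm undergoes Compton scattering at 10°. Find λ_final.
79.1369 pm

Using the Compton scattering formula:
λ' = λ + Δλ = λ + λ_C(1 - cos θ)

Given:
- Initial wavelength λ = 79.1 pm
- Scattering angle θ = 10°
- Compton wavelength λ_C ≈ 2.4263 pm

Calculate the shift:
Δλ = 2.4263 × (1 - cos(10°))
Δλ = 2.4263 × 0.0152
Δλ = 0.0369 pm

Final wavelength:
λ' = 79.1 + 0.0369 = 79.1369 pm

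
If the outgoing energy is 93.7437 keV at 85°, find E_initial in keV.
112.6000 keV

Convert final energy to wavelength (hc ≈ 1239.842 keV·pm):
λ' = hc/E' = 1239.842 / 93.7437 = 13.2259 pm

Calculate the Compton shift:
Δλ = λ_C(1 - cos(85°))
Δλ = 2.4263 × (1 - cos(85°))
Δλ = 2.2148 pm

Initial wavelength:
λ = λ' - Δλ = 13.2259 - 2.2148 = 11.0110 pm

Initial energy:
E = hc/λ = 1239.842 / 11.0110 = 112.6000 keV

(Intermediate values are shown rounded; full precision is carried through to the final answer.)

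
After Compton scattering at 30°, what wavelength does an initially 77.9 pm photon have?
78.2251 pm

Using the Compton formula: λ' = λ + λ_C(1 − cos θ)

For θ = 30°, cos θ = √3/2 (exact) ≈ 0.8660, so:
1 − cos 30° = 1 − (√3/2) ≈ 0.1340

Δλ = λ_C × 0.1340 = 2.4263 × 0.1340 = 0.3251 pm

λ' = 77.9 + 0.3251 = 78.2251 pm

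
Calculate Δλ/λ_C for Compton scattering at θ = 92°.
1.0349 λ_C

The Compton shift formula is:
Δλ = λ_C(1 - cos θ)

Dividing both sides by λ_C:
Δλ/λ_C = 1 - cos θ

For θ = 92°:
Δλ/λ_C = 1 - cos(92°)
Δλ/λ_C = 1 - -0.0349
Δλ/λ_C = 1.0349

This means the shift is 1.0349 × λ_C = 2.5110 pm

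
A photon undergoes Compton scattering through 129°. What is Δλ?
3.9532 pm

Using the Compton scattering formula:
Δλ = λ_C(1 - cos θ)

where λ_C = h/(m_e·c) ≈ 2.4263 pm is the Compton wavelength of an electron.

For θ = 129°:
cos(129°) = -0.6293
1 - cos(129°) = 1.6293

Δλ = 2.4263 × 1.6293
Δλ = 3.9532 pm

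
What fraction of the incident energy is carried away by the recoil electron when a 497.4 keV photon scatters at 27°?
0.0959 (or 9.59%)

Calculate initial and final photon energies:

Initial: E₀ = 497.4 keV → λ₀ = 2.4926 pm
Compton shift: Δλ = 0.2645 pm
Final wavelength: λ' = 2.7571 pm
Final energy: E' = 449.6910 keV

Fractional energy loss:
(E₀ - E')/E₀ = (497.4000 - 449.6910)/497.4000
= 47.7090/497.4000
= 0.0959
= 9.59%

(Intermediate values are shown rounded; full precision is carried through to the final answer.)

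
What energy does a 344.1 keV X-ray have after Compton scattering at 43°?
291.3872 keV

First convert energy to wavelength:
λ = hc/E, with hc ≈ 1239.842 keV·pm (i.e. 1239.842 eV·nm)

For E = 344.1 keV = 344100 eV:
λ = 1239.842 keV·pm / 344.1 keV
λ = 3.6031 pm

Calculate the Compton shift:
Δλ = λ_C(1 - cos(43°)) = 2.4263 × 0.2686
Δλ = 0.6518 pm

Final wavelength:
λ' = 3.6031 + 0.6518 = 4.2550 pm

Final energy:
E' = hc/λ' = 1239.842 / 4.2550 = 291.3872 keV

(Intermediate values are shown rounded; full precision is carried through to the final answer.)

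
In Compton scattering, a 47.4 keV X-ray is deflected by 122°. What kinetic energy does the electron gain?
5.8908 keV

By energy conservation: K_e = E_initial - E_final

First find the scattered photon energy:
Initial wavelength: λ = hc/E = 26.1570 pm
Compton shift: Δλ = λ_C(1 - cos(122°)) = 3.7121 pm
Final wavelength: λ' = 26.1570 + 3.7121 = 29.8691 pm
Final photon energy: E' = hc/λ' = 41.5092 keV

Electron kinetic energy:
K_e = E - E' = 47.4000 - 41.5092 = 5.8908 keV

(Intermediate values are shown rounded; full precision is carried through to the final answer.)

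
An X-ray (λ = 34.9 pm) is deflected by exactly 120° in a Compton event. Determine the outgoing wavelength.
38.5395 pm

Using the Compton formula: λ' = λ + λ_C(1 − cos θ)

For θ = 120°, cos θ = -1/2 (exact) = -0.5000, so:
1 − cos 120° = 1 − (-1/2) = 1.5000

Δλ = λ_C × 1.5000 = 2.4263 × 1.5000 = 3.6395 pm

λ' = 34.9 + 3.6395 = 38.5395 pm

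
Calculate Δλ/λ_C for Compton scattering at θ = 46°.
0.3053 λ_C

The Compton shift formula is:
Δλ = λ_C(1 - cos θ)

Dividing both sides by λ_C:
Δλ/λ_C = 1 - cos θ

For θ = 46°:
Δλ/λ_C = 1 - cos(46°)
Δλ/λ_C = 1 - 0.6947
Δλ/λ_C = 0.3053

This means the shift is 0.3053 × λ_C = 0.7409 pm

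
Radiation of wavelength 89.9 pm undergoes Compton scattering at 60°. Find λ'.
91.1132 pm

Using the Compton formula: λ' = λ + λ_C(1 − cos θ)

For θ = 60°, cos θ = 1/2 (exact) = 0.5000, so:
1 − cos 60° = 1 − (1/2) = 0.5000

Δλ = λ_C × 0.5000 = 2.4263 × 0.5000 = 1.2132 pm

λ' = 89.9 + 1.2132 = 91.1132 pm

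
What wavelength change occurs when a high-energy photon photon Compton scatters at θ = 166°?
4.7805 pm

Using the Compton scattering formula:
Δλ = λ_C(1 - cos θ)

where λ_C = h/(m_e·c) ≈ 2.4263 pm is the Compton wavelength of an electron.

For θ = 166°:
cos(166°) = -0.9703
1 - cos(166°) = 1.9703

Δλ = 2.4263 × 1.9703
Δλ = 4.7805 pm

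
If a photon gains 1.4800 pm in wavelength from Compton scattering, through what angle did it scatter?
67.04°

From the Compton formula Δλ = λ_C(1 - cos θ), we can solve for θ:

cos θ = 1 - Δλ/λ_C

Given:
- Δλ = 1.4800 pm
- λ_C = h/(m_e·c) ≈ 2.42631024 pm

cos θ = 1 - 1.4800/2.42631024
cos θ = 1 - 0.609980
cos θ = 0.390020

θ = arccos(0.390020)
θ = 67.04°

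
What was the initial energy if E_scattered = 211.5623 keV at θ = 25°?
220.1000 keV

Convert final energy to wavelength (hc ≈ 1239.842 keV·pm):
λ' = hc/E' = 1239.842 / 211.5623 = 5.8604 pm

Calculate the Compton shift:
Δλ = λ_C(1 - cos(25°))
Δλ = 2.4263 × (1 - cos(25°))
Δλ = 0.2273 pm

Initial wavelength:
λ = λ' - Δλ = 5.8604 - 0.2273 = 5.6331 pm

Initial energy:
E = hc/λ = 1239.842 / 5.6331 = 220.1000 keV

(Intermediate values are shown rounded; full precision is carried through to the final answer.)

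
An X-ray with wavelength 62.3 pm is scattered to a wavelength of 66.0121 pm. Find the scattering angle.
122.00°

First find the wavelength shift:
Δλ = λ' - λ = 66.0121 - 62.3 = 3.7121 pm

Using Δλ = λ_C(1 - cos θ), with λ_C = h/(m_e·c) ≈ 2.42631024 pm:
cos θ = 1 - Δλ/λ_C
cos θ = 1 - 3.7121/2.42631024
cos θ = -0.529936

θ = arccos(-0.529936)
θ = 122.00°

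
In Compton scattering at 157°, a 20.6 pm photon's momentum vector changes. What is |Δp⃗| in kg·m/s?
5.7237e-23 kg·m/s

Photon momentum magnitude is p = h/λ.

Initial momentum:
p₀ = h/λ = 6.6261e-34/2.0600e-11 = 3.2165e-23 kg·m/s

After scattering:
λ' = λ + Δλ = 20.6 + 4.6597 = 25.2597 pm
p' = h/λ' = 6.6261e-34/2.5260e-11 = 2.6232e-23 kg·m/s

Momentum is a vector; the scattered photon's direction makes angle θ = 157° with the incident direction. The magnitude of the vector change Δp⃗ = p⃗₀ − p⃗' is found from the law of cosines:
|Δp⃗|² = p₀² + p'² − 2p₀p'cos θ
|Δp⃗|² = (3.2165e-23)² + (2.6232e-23)² − 2·3.2165e-23·2.6232e-23·cos(157°)
|Δp⃗| = 5.7237e-23 kg·m/s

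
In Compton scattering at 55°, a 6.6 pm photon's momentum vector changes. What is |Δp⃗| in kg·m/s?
8.7271e-23 kg·m/s

Photon momentum magnitude is p = h/λ.

Initial momentum:
p₀ = h/λ = 6.6261e-34/6.6000e-12 = 1.0040e-22 kg·m/s

After scattering:
λ' = λ + Δλ = 6.6 + 1.0346 = 7.6346 pm
p' = h/λ' = 6.6261e-34/7.6346e-12 = 8.6790e-23 kg·m/s

Momentum is a vector; the scattered photon's direction makes angle θ = 55° with the incident direction. The magnitude of the vector change Δp⃗ = p⃗₀ − p⃗' is found from the law of cosines:
|Δp⃗|² = p₀² + p'² − 2p₀p'cos θ
|Δp⃗|² = (1.0040e-22)² + (8.6790e-23)² − 2·1.0040e-22·8.6790e-23·cos(55°)
|Δp⃗| = 8.7271e-23 kg·m/s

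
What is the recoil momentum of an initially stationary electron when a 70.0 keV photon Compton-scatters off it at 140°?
6.3509e-23 kg·m/s

The electron is initially at rest, so by conservation of momentum:
p⃗_e = p⃗₀ − p⃗'  (incident photon momentum minus scattered photon momentum)

Photon momentum magnitudes (p = h/λ = E/c):
λ₀ = hc/E₀ = 17.7120 pm → p₀ = h/λ₀ = 3.7410e-23 kg·m/s
Δλ = λ_C(1 − cos 140°) = 4.2850 pm
λ' = 21.9970 pm → p' = h/λ' = 3.0123e-23 kg·m/s

The scattered photon makes angle θ = 140° with the incident direction, so by the law of cosines:
|p⃗_e|² = p₀² + p'² − 2p₀p'cos θ
|p⃗_e|² = (3.7410e-23)² + (3.0123e-23)² − 2·3.7410e-23·3.0123e-23·cos(140°)
|p⃗_e| = 6.3509e-23 kg·m/s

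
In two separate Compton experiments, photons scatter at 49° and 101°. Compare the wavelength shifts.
101° produces the larger shift by a factor of 3.462

Calculate both shifts using Δλ = λ_C(1 - cos θ):

For θ₁ = 49°:
Δλ₁ = 2.4263 × (1 - cos(49°))
Δλ₁ = 2.4263 × 0.3439
Δλ₁ = 0.8345 pm

For θ₂ = 101°:
Δλ₂ = 2.4263 × (1 - cos(101°))
Δλ₂ = 2.4263 × 1.1908
Δλ₂ = 2.8893 pm

The 101° angle produces the larger shift.
Ratio: 2.8893/0.8345 = 3.462

(Intermediate values are shown rounded; full precision is carried through to the final answer.)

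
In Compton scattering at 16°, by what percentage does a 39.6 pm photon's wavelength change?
0.2374%

Calculate the Compton shift:
Δλ = λ_C(1 - cos(16°))
Δλ = 2.4263 × (1 - cos(16°))
Δλ = 2.4263 × 0.0387
Δλ = 0.0940 pm

Percentage change:
(Δλ/λ₀) × 100 = (0.0940/39.6) × 100
= 0.2374%

(Intermediate values are shown rounded; full precision is carried through to the final answer.)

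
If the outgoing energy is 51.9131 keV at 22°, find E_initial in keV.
52.3000 keV

Convert final energy to wavelength (hc ≈ 1239.842 keV·pm):
λ' = hc/E' = 1239.842 / 51.9131 = 23.8830 pm

Calculate the Compton shift:
Δλ = λ_C(1 - cos(22°))
Δλ = 2.4263 × (1 - cos(22°))
Δλ = 0.1767 pm

Initial wavelength:
λ = λ' - Δλ = 23.8830 - 0.1767 = 23.7064 pm

Initial energy:
E = hc/λ = 1239.842 / 23.7064 = 52.3000 keV

(Intermediate values are shown rounded; full precision is carried through to the final answer.)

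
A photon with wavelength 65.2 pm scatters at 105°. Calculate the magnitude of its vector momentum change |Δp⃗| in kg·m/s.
1.5767e-23 kg·m/s

Photon momentum magnitude is p = h/λ.

Initial momentum:
p₀ = h/λ = 6.6261e-34/6.5200e-11 = 1.0163e-23 kg·m/s

After scattering:
λ' = λ + Δλ = 65.2 + 3.0543 = 68.2543 pm
p' = h/λ' = 6.6261e-34/6.8254e-11 = 9.7079e-24 kg·m/s

Momentum is a vector; the scattered photon's direction makes angle θ = 105° with the incident direction. The magnitude of the vector change Δp⃗ = p⃗₀ − p⃗' is found from the law of cosines:
|Δp⃗|² = p₀² + p'² − 2p₀p'cos θ
|Δp⃗|² = (1.0163e-23)² + (9.7079e-24)² − 2·1.0163e-23·9.7079e-24·cos(105°)
|Δp⃗| = 1.5767e-23 kg·m/s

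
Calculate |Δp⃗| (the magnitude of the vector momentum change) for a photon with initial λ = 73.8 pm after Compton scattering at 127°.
1.5669e-23 kg·m/s

Photon momentum magnitude is p = h/λ.

Initial momentum:
p₀ = h/λ = 6.6261e-34/7.3800e-11 = 8.9784e-24 kg·m/s

After scattering:
λ' = λ + Δλ = 73.8 + 3.8865 = 77.6865 pm
p' = h/λ' = 6.6261e-34/7.7687e-11 = 8.5292e-24 kg·m/s

Momentum is a vector; the scattered photon's direction makes angle θ = 127° with the incident direction. The magnitude of the vector change Δp⃗ = p⃗₀ − p⃗' is found from the law of cosines:
|Δp⃗|² = p₀² + p'² − 2p₀p'cos θ
|Δp⃗|² = (8.9784e-24)² + (8.5292e-24)² − 2·8.9784e-24·8.5292e-24·cos(127°)
|Δp⃗| = 1.5669e-23 kg·m/s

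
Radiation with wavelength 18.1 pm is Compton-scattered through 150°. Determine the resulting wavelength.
22.6276 pm

Using the Compton scattering formula:
λ' = λ + Δλ = λ + λ_C(1 - cos θ)

Given:
- Initial wavelength λ = 18.1 pm
- Scattering angle θ = 150°
- Compton wavelength λ_C ≈ 2.4263 pm

Calculate the shift:
Δλ = 2.4263 × (1 - cos(150°))
Δλ = 2.4263 × 1.8660
Δλ = 4.5276 pm

Final wavelength:
λ' = 18.1 + 4.5276 = 22.6276 pm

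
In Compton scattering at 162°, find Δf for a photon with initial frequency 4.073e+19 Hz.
1.594e+19 Hz (decrease)

Convert frequency to wavelength (c = 299792458 m/s):
λ₀ = c/f₀ = 299792458/4.073e+19 = 7.3604826e-12 m = 7.3605 pm

Calculate Compton shift:
Δλ = λ_C(1 - cos(162°)) = 4.7339 pm

Final wavelength:
λ' = λ₀ + Δλ = 7.3605 + 4.7339 = 12.0944 pm

Final frequency:
f' = c/λ' = 299792458/1.2094351e-11 = 2.4787809e+19 Hz

Frequency shift (decrease):
Δf = f₀ - f' = 4.073e+19 - 2.4787809e+19 = 1.594e+19 Hz

(Intermediate values are shown rounded; full precision is carried through to the final answer.)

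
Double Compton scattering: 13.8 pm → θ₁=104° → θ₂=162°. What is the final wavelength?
21.5472 pm

Apply Compton shift twice:

First scattering at θ₁ = 104°:
Δλ₁ = λ_C(1 - cos(104°))
Δλ₁ = 2.4263 × 1.2419
Δλ₁ = 3.0133 pm

After first scattering:
λ₁ = 13.8 + 3.0133 = 16.8133 pm

Second scattering at θ₂ = 162°:
Δλ₂ = λ_C(1 - cos(162°))
Δλ₂ = 2.4263 × 1.9511
Δλ₂ = 4.7339 pm

Final wavelength:
λ₂ = 16.8133 + 4.7339 = 21.5472 pm

Total shift: Δλ_total = 3.0133 + 4.7339 = 7.7472 pm

(Intermediate values are shown rounded; full precision is carried through to the final answer.)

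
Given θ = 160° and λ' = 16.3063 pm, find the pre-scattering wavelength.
11.6000 pm

From λ' = λ + Δλ, we have λ = λ' - Δλ

First calculate the Compton shift:
Δλ = λ_C(1 - cos θ)
Δλ = 2.4263 × (1 - cos(160°))
Δλ = 2.4263 × 1.9397
Δλ = 4.7063 pm

Initial wavelength:
λ = λ' - Δλ
λ = 16.3063 - 4.7063
λ = 11.6000 pm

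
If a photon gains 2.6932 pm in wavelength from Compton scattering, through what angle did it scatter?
96.32°

From the Compton formula Δλ = λ_C(1 - cos θ), we can solve for θ:

cos θ = 1 - Δλ/λ_C

Given:
- Δλ = 2.6932 pm
- λ_C = h/(m_e·c) ≈ 2.42631024 pm

cos θ = 1 - 2.6932/2.42631024
cos θ = 1 - 1.109998
cos θ = -0.109998

θ = arccos(-0.109998)
θ = 96.32°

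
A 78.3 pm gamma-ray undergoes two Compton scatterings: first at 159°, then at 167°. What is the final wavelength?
87.7819 pm

Apply Compton shift twice:

First scattering at θ₁ = 159°:
Δλ₁ = λ_C(1 - cos(159°))
Δλ₁ = 2.4263 × 1.9336
Δλ₁ = 4.6915 pm

After first scattering:
λ₁ = 78.3 + 4.6915 = 82.9915 pm

Second scattering at θ₂ = 167°:
Δλ₂ = λ_C(1 - cos(167°))
Δλ₂ = 2.4263 × 1.9744
Δλ₂ = 4.7904 pm

Final wavelength:
λ₂ = 82.9915 + 4.7904 = 87.7819 pm

Total shift: Δλ_total = 4.6915 + 4.7904 = 9.4819 pm

(Intermediate values are shown rounded; full precision is carried through to the final answer.)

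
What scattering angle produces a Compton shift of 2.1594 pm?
83.68°

From the Compton formula Δλ = λ_C(1 - cos θ), we can solve for θ:

cos θ = 1 - Δλ/λ_C

Given:
- Δλ = 2.1594 pm
- λ_C = h/(m_e·c) ≈ 2.42631024 pm

cos θ = 1 - 2.1594/2.42631024
cos θ = 1 - 0.889993
cos θ = 0.110007

θ = arccos(0.110007)
θ = 83.68°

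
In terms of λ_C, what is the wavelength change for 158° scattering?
1.9272 λ_C

The Compton shift formula is:
Δλ = λ_C(1 - cos θ)

Dividing both sides by λ_C:
Δλ/λ_C = 1 - cos θ

For θ = 158°:
Δλ/λ_C = 1 - cos(158°)
Δλ/λ_C = 1 - -0.9272
Δλ/λ_C = 1.9272

This means the shift is 1.9272 × λ_C = 4.6759 pm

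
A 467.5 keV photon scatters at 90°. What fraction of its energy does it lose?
0.4778 (or 47.78%)

Calculate initial and final photon energies:

Initial: E₀ = 467.5 keV → λ₀ = 2.6521 pm
Compton shift: Δλ = 2.4263 pm
Final wavelength: λ' = 5.0784 pm
Final energy: E' = 244.1413 keV

Fractional energy loss:
(E₀ - E')/E₀ = (467.5000 - 244.1413)/467.5000
= 223.3587/467.5000
= 0.4778
= 47.78%

(Intermediate values are shown rounded; full precision is carried through to the final answer.)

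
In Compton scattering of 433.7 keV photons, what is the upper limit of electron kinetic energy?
272.9191 keV

Maximum energy transfer occurs at θ = 180° (backscattering).

Initial photon: E₀ = 433.7 keV → λ₀ = 2.8588 pm

Maximum Compton shift (at 180°):
Δλ_max = 2λ_C = 2 × 2.4263 = 4.8526 pm

Final wavelength:
λ' = 2.8588 + 4.8526 = 7.7114 pm

Minimum photon energy (maximum energy to electron):
E'_min = hc/λ' = 160.7809 keV

Maximum electron kinetic energy:
K_max = E₀ - E'_min = 433.7000 - 160.7809 = 272.9191 keV

(Intermediate values are shown rounded; full precision is carried through to the final answer.)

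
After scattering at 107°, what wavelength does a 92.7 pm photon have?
95.8357 pm

Using the Compton scattering formula:
λ' = λ + Δλ = λ + λ_C(1 - cos θ)

Given:
- Initial wavelength λ = 92.7 pm
- Scattering angle θ = 107°
- Compton wavelength λ_C ≈ 2.4263 pm

Calculate the shift:
Δλ = 2.4263 × (1 - cos(107°))
Δλ = 2.4263 × 1.2924
Δλ = 3.1357 pm

Final wavelength:
λ' = 92.7 + 3.1357 = 95.8357 pm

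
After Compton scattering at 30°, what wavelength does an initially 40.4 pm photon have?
40.7251 pm

Using the Compton formula: λ' = λ + λ_C(1 − cos θ)

For θ = 30°, cos θ = √3/2 (exact) ≈ 0.8660, so:
1 − cos 30° = 1 − (√3/2) ≈ 0.1340

Δλ = λ_C × 0.1340 = 2.4263 × 0.1340 = 0.3251 pm

λ' = 40.4 + 0.3251 = 40.7251 pm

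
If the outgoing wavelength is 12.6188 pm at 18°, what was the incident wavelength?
12.5000 pm

From λ' = λ + Δλ, we have λ = λ' - Δλ

First calculate the Compton shift:
Δλ = λ_C(1 - cos θ)
Δλ = 2.4263 × (1 - cos(18°))
Δλ = 2.4263 × 0.0489
Δλ = 0.1188 pm

Initial wavelength:
λ = λ' - Δλ
λ = 12.6188 - 0.1188
λ = 12.5000 pm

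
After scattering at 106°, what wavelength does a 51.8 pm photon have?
54.8951 pm

Using the Compton scattering formula:
λ' = λ + Δλ = λ + λ_C(1 - cos θ)

Given:
- Initial wavelength λ = 51.8 pm
- Scattering angle θ = 106°
- Compton wavelength λ_C ≈ 2.4263 pm

Calculate the shift:
Δλ = 2.4263 × (1 - cos(106°))
Δλ = 2.4263 × 1.2756
Δλ = 3.0951 pm

Final wavelength:
λ' = 51.8 + 3.0951 = 54.8951 pm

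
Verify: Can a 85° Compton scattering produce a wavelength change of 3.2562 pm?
No, inconsistent

Calculate the expected shift for θ = 85°:

Δλ_expected = λ_C(1 - cos(85°))
Δλ_expected = 2.4263 × (1 - cos(85°))
Δλ_expected = 2.4263 × 0.9128
Δλ_expected = 2.2148 pm

Given shift: 3.2562 pm
Expected shift: 2.2148 pm
Difference: 1.0413 pm

The values do not match. The given shift corresponds to θ ≈ 110.0°, not 85°.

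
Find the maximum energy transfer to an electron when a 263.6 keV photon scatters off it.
133.8567 keV

Maximum energy transfer occurs at θ = 180° (backscattering).

Initial photon: E₀ = 263.6 keV → λ₀ = 4.7035 pm

Maximum Compton shift (at 180°):
Δλ_max = 2λ_C = 2 × 2.4263 = 4.8526 pm

Final wavelength:
λ' = 4.7035 + 4.8526 = 9.5561 pm

Minimum photon energy (maximum energy to electron):
E'_min = hc/λ' = 129.7433 keV

Maximum electron kinetic energy:
K_max = E₀ - E'_min = 263.6000 - 129.7433 = 133.8567 keV

(Intermediate values are shown rounded; full precision is carried through to the final answer.)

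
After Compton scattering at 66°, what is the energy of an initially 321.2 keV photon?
233.9558 keV

First convert energy to wavelength:
λ = hc/E, with hc ≈ 1239.842 keV·pm (i.e. 1239.842 eV·nm)

For E = 321.2 keV = 321200 eV:
λ = 1239.842 keV·pm / 321.2 keV
λ = 3.8600 pm

Calculate the Compton shift:
Δλ = λ_C(1 - cos(66°)) = 2.4263 × 0.5933
Δλ = 1.4394 pm

Final wavelength:
λ' = 3.8600 + 1.4394 = 5.2995 pm

Final energy:
E' = hc/λ' = 1239.842 / 5.2995 = 233.9558 keV

(Intermediate values are shown rounded; full precision is carried through to the final answer.)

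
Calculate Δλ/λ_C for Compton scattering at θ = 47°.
0.3180 λ_C

The Compton shift formula is:
Δλ = λ_C(1 - cos θ)

Dividing both sides by λ_C:
Δλ/λ_C = 1 - cos θ

For θ = 47°:
Δλ/λ_C = 1 - cos(47°)
Δλ/λ_C = 1 - 0.6820
Δλ/λ_C = 0.3180

This means the shift is 0.3180 × λ_C = 0.7716 pm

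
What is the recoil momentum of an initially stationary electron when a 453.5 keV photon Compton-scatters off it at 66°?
2.2945e-22 kg·m/s

The electron is initially at rest, so by conservation of momentum:
p⃗_e = p⃗₀ − p⃗'  (incident photon momentum minus scattered photon momentum)

Photon momentum magnitudes (p = h/λ = E/c):
λ₀ = hc/E₀ = 2.7339 pm → p₀ = h/λ₀ = 2.4236e-22 kg·m/s
Δλ = λ_C(1 − cos 66°) = 1.4394 pm
λ' = 4.1734 pm → p' = h/λ' = 1.5877e-22 kg·m/s

The scattered photon makes angle θ = 66° with the incident direction, so by the law of cosines:
|p⃗_e|² = p₀² + p'² − 2p₀p'cos θ
|p⃗_e|² = (2.4236e-22)² + (1.5877e-22)² − 2·2.4236e-22·1.5877e-22·cos(66°)
|p⃗_e| = 2.2945e-22 kg·m/s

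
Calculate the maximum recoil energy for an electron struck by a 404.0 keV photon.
247.4847 keV

Maximum energy transfer occurs at θ = 180° (backscattering).

Initial photon: E₀ = 404.0 keV → λ₀ = 3.0689 pm

Maximum Compton shift (at 180°):
Δλ_max = 2λ_C = 2 × 2.4263 = 4.8526 pm

Final wavelength:
λ' = 3.0689 + 4.8526 = 7.9215 pm

Minimum photon energy (maximum energy to electron):
E'_min = hc/λ' = 156.5153 keV

Maximum electron kinetic energy:
K_max = E₀ - E'_min = 404.0000 - 156.5153 = 247.4847 keV

(Intermediate values are shown rounded; full precision is carried through to the final answer.)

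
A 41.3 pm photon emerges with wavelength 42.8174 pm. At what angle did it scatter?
68.00°

First find the wavelength shift:
Δλ = λ' - λ = 42.8174 - 41.3 = 1.5174 pm

Using Δλ = λ_C(1 - cos θ), with λ_C = h/(m_e·c) ≈ 2.42631024 pm:
cos θ = 1 - Δλ/λ_C
cos θ = 1 - 1.5174/2.42631024
cos θ = 0.374606

θ = arccos(0.374606)
θ = 68.00°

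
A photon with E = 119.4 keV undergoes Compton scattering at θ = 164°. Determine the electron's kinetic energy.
37.5221 keV

By energy conservation: K_e = E_initial - E_final

First find the scattered photon energy:
Initial wavelength: λ = hc/E = 10.3839 pm
Compton shift: Δλ = λ_C(1 - cos(164°)) = 4.7586 pm
Final wavelength: λ' = 10.3839 + 4.7586 = 15.1426 pm
Final photon energy: E' = hc/λ' = 81.8779 keV

Electron kinetic energy:
K_e = E - E' = 119.4000 - 81.8779 = 37.5221 keV

(Intermediate values are shown rounded; full precision is carried through to the final answer.)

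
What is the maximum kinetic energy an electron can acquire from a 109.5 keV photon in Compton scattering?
32.8500 keV

Maximum energy transfer occurs at θ = 180° (backscattering).

Initial photon: E₀ = 109.5 keV → λ₀ = 11.3228 pm

Maximum Compton shift (at 180°):
Δλ_max = 2λ_C = 2 × 2.4263 = 4.8526 pm

Final wavelength:
λ' = 11.3228 + 4.8526 = 16.1754 pm

Minimum photon energy (maximum energy to electron):
E'_min = hc/λ' = 76.6500 keV

Maximum electron kinetic energy:
K_max = E₀ - E'_min = 109.5000 - 76.6500 = 32.8500 keV

(Intermediate values are shown rounded; full precision is carried through to the final answer.)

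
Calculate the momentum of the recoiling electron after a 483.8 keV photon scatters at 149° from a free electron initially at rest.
3.4233e-22 kg·m/s

The electron is initially at rest, so by conservation of momentum:
p⃗_e = p⃗₀ − p⃗'  (incident photon momentum minus scattered photon momentum)

Photon momentum magnitudes (p = h/λ = E/c):
λ₀ = hc/E₀ = 2.5627 pm → p₀ = h/λ₀ = 2.5856e-22 kg·m/s
Δλ = λ_C(1 − cos 149°) = 4.5061 pm
λ' = 7.0688 pm → p' = h/λ' = 9.3737e-23 kg·m/s

The scattered photon makes angle θ = 149° with the incident direction, so by the law of cosines:
|p⃗_e|² = p₀² + p'² − 2p₀p'cos θ
|p⃗_e|² = (2.5856e-22)² + (9.3737e-23)² − 2·2.5856e-22·9.3737e-23·cos(149°)
|p⃗_e| = 3.4233e-22 kg·m/s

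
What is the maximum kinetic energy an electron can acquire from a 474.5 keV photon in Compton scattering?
308.4252 keV

Maximum energy transfer occurs at θ = 180° (backscattering).

Initial photon: E₀ = 474.5 keV → λ₀ = 2.6129 pm

Maximum Compton shift (at 180°):
Δλ_max = 2λ_C = 2 × 2.4263 = 4.8526 pm

Final wavelength:
λ' = 2.6129 + 4.8526 = 7.4656 pm

Minimum photon energy (maximum energy to electron):
E'_min = hc/λ' = 166.0748 keV

Maximum electron kinetic energy:
K_max = E₀ - E'_min = 474.5000 - 166.0748 = 308.4252 keV

(Intermediate values are shown rounded; full precision is carried through to the final answer.)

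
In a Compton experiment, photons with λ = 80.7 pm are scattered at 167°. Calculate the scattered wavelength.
85.4904 pm

Using the Compton scattering formula:
λ' = λ + Δλ = λ + λ_C(1 - cos θ)

Given:
- Initial wavelength λ = 80.7 pm
- Scattering angle θ = 167°
- Compton wavelength λ_C ≈ 2.4263 pm

Calculate the shift:
Δλ = 2.4263 × (1 - cos(167°))
Δλ = 2.4263 × 1.9744
Δλ = 4.7904 pm

Final wavelength:
λ' = 80.7 + 4.7904 = 85.4904 pm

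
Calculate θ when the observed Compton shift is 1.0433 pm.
55.25°

From the Compton formula Δλ = λ_C(1 - cos θ), we can solve for θ:

cos θ = 1 - Δλ/λ_C

Given:
- Δλ = 1.0433 pm
- λ_C = h/(m_e·c) ≈ 2.42631024 pm

cos θ = 1 - 1.0433/2.42631024
cos θ = 1 - 0.429994
cos θ = 0.570006

θ = arccos(0.570006)
θ = 55.25°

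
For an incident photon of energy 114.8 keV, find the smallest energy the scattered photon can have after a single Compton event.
79.2098 keV (at θ = 180°)

The scattered photon has minimum energy when its wavelength is maximum, i.e., when the Compton shift Δλ = λ_C(1 − cos θ) is maximum. This occurs at θ = 180° (backscattering), giving Δλ_max = 2λ_C = 4.8526 pm.

Initial wavelength: λ₀ = hc/E₀ = 10.8000 pm
Maximum final wavelength: λ'_max = λ₀ + 2λ_C = 10.8000 + 4.8526 = 15.6526 pm
Minimum final energy: E'_min = hc/λ'_max = 79.2098 keV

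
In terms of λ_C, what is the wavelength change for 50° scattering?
0.3572 λ_C

The Compton shift formula is:
Δλ = λ_C(1 - cos θ)

Dividing both sides by λ_C:
Δλ/λ_C = 1 - cos θ

For θ = 50°:
Δλ/λ_C = 1 - cos(50°)
Δλ/λ_C = 1 - 0.6428
Δλ/λ_C = 0.3572

This means the shift is 0.3572 × λ_C = 0.8667 pm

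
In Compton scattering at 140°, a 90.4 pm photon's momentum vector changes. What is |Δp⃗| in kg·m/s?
1.3464e-23 kg·m/s

Photon momentum magnitude is p = h/λ.

Initial momentum:
p₀ = h/λ = 6.6261e-34/9.0400e-11 = 7.3297e-24 kg·m/s

After scattering:
λ' = λ + Δλ = 90.4 + 4.2850 = 94.6850 pm
p' = h/λ' = 6.6261e-34/9.4685e-11 = 6.9980e-24 kg·m/s

Momentum is a vector; the scattered photon's direction makes angle θ = 140° with the incident direction. The magnitude of the vector change Δp⃗ = p⃗₀ − p⃗' is found from the law of cosines:
|Δp⃗|² = p₀² + p'² − 2p₀p'cos θ
|Δp⃗|² = (7.3297e-24)² + (6.9980e-24)² − 2·7.3297e-24·6.9980e-24·cos(140°)
|Δp⃗| = 1.3464e-23 kg·m/s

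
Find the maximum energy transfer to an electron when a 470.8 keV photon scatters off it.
305.1808 keV

Maximum energy transfer occurs at θ = 180° (backscattering).

Initial photon: E₀ = 470.8 keV → λ₀ = 2.6335 pm

Maximum Compton shift (at 180°):
Δλ_max = 2λ_C = 2 × 2.4263 = 4.8526 pm

Final wavelength:
λ' = 2.6335 + 4.8526 = 7.4861 pm

Minimum photon energy (maximum energy to electron):
E'_min = hc/λ' = 165.6192 keV

Maximum electron kinetic energy:
K_max = E₀ - E'_min = 470.8000 - 165.6192 = 305.1808 keV

(Intermediate values are shown rounded; full precision is carried through to the final answer.)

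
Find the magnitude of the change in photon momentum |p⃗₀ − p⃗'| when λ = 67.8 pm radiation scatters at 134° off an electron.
1.7479e-23 kg·m/s

Photon momentum magnitude is p = h/λ.

Initial momentum:
p₀ = h/λ = 6.6261e-34/6.7800e-11 = 9.7730e-24 kg·m/s

After scattering:
λ' = λ + Δλ = 67.8 + 4.1118 = 71.9118 pm
p' = h/λ' = 6.6261e-34/7.1912e-11 = 9.2142e-24 kg·m/s

Momentum is a vector; the scattered photon's direction makes angle θ = 134° with the incident direction. The magnitude of the vector change Δp⃗ = p⃗₀ − p⃗' is found from the law of cosines:
|Δp⃗|² = p₀² + p'² − 2p₀p'cos θ
|Δp⃗|² = (9.7730e-24)² + (9.2142e-24)² − 2·9.7730e-24·9.2142e-24·cos(134°)
|Δp⃗| = 1.7479e-23 kg·m/s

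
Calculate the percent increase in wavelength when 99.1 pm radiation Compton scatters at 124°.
3.8174%

Calculate the Compton shift:
Δλ = λ_C(1 - cos(124°))
Δλ = 2.4263 × (1 - cos(124°))
Δλ = 2.4263 × 1.5592
Δλ = 3.7831 pm

Percentage change:
(Δλ/λ₀) × 100 = (3.7831/99.1) × 100
= 3.8174%

(Intermediate values are shown rounded; full precision is carried through to the final answer.)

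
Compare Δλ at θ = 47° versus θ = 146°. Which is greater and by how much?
146° produces the larger shift by a factor of 5.752

Calculate both shifts using Δλ = λ_C(1 - cos θ):

For θ₁ = 47°:
Δλ₁ = 2.4263 × (1 - cos(47°))
Δλ₁ = 2.4263 × 0.3180
Δλ₁ = 0.7716 pm

For θ₂ = 146°:
Δλ₂ = 2.4263 × (1 - cos(146°))
Δλ₂ = 2.4263 × 1.8290
Δλ₂ = 4.4378 pm

The 146° angle produces the larger shift.
Ratio: 4.4378/0.7716 = 5.752

(Intermediate values are shown rounded; full precision is carried through to the final answer.)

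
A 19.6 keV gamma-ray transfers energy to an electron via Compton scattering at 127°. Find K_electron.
1.1345 keV

By energy conservation: K_e = E_initial - E_final

First find the scattered photon energy:
Initial wavelength: λ = hc/E = 63.2572 pm
Compton shift: Δλ = λ_C(1 - cos(127°)) = 3.8865 pm
Final wavelength: λ' = 63.2572 + 3.8865 = 67.1437 pm
Final photon energy: E' = hc/λ' = 18.4655 keV

Electron kinetic energy:
K_e = E - E' = 19.6000 - 18.4655 = 1.1345 keV

(Intermediate values are shown rounded; full precision is carried through to the final answer.)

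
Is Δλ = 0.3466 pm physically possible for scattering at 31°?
Yes, consistent

Calculate the expected shift for θ = 31°:

Δλ_expected = λ_C(1 - cos(31°))
Δλ_expected = 2.4263 × (1 - cos(31°))
Δλ_expected = 2.4263 × 0.1428
Δλ_expected = 0.3466 pm

Given shift: 0.3466 pm
Expected shift: 0.3466 pm
Difference: 0.0000 pm

The values match. This is consistent with Compton scattering at the stated angle.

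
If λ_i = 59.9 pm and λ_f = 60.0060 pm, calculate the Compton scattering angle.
17.00°

First find the wavelength shift:
Δλ = λ' - λ = 60.0060 - 59.9 = 0.1060 pm

Using Δλ = λ_C(1 - cos θ), with λ_C = h/(m_e·c) ≈ 2.42631024 pm:
cos θ = 1 - Δλ/λ_C
cos θ = 1 - 0.1060/2.42631024
cos θ = 0.956312

θ = arccos(0.956312)
θ = 17.00°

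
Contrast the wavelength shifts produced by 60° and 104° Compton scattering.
104° produces the larger shift by a factor of 2.484

Calculate both shifts using Δλ = λ_C(1 - cos θ):

For θ₁ = 60°:
Δλ₁ = 2.4263 × (1 - cos(60°))
Δλ₁ = 2.4263 × 0.5000
Δλ₁ = 1.2132 pm

For θ₂ = 104°:
Δλ₂ = 2.4263 × (1 - cos(104°))
Δλ₂ = 2.4263 × 1.2419
Δλ₂ = 3.0133 pm

The 104° angle produces the larger shift.
Ratio: 3.0133/1.2132 = 2.484

(Intermediate values are shown rounded; full precision is carried through to the final answer.)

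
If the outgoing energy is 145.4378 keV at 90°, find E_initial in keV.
203.2999 keV

Convert final energy to wavelength (hc ≈ 1239.842 keV·pm):
λ' = hc/E' = 1239.842 / 145.4378 = 8.5249 pm

Calculate the Compton shift:
Δλ = λ_C(1 - cos(90°))
Δλ = 2.4263 × (1 - cos(90°))
Δλ = 2.4263 pm

Initial wavelength:
λ = λ' - Δλ = 8.5249 - 2.4263 = 6.0986 pm

Initial energy:
E = hc/λ = 1239.842 / 6.0986 = 203.2999 keV

(Intermediate values are shown rounded; full precision is carried through to the final answer.)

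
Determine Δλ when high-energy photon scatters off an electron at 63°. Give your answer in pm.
1.3248 pm

Using the Compton scattering formula:
Δλ = λ_C(1 - cos θ)

where λ_C = h/(m_e·c) ≈ 2.4263 pm is the Compton wavelength of an electron.

For θ = 63°:
cos(63°) = 0.4540
1 - cos(63°) = 0.5460

Δλ = 2.4263 × 0.5460
Δλ = 1.3248 pm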